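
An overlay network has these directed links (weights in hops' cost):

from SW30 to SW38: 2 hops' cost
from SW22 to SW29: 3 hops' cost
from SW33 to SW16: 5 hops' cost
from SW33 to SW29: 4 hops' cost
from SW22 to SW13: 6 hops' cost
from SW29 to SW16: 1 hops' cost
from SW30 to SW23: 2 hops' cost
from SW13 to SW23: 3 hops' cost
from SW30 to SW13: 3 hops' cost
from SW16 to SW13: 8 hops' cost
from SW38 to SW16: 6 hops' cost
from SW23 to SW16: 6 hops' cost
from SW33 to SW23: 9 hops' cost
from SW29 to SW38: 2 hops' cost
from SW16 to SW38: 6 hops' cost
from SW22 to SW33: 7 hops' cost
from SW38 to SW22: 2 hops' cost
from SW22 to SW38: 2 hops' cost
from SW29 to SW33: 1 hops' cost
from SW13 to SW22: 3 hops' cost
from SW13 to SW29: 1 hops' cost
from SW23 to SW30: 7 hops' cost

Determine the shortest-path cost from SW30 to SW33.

Enumerating some paths:
SW30 - SW38 - SW22 - SW29 - SW33: 2+2+3+1 = 8
SW30 - SW13 - SW29 - SW33: 3+1+1 = 5
The minimum is 5 hops' cost via SW30 - SW13 - SW29 - SW33.

5 hops' cost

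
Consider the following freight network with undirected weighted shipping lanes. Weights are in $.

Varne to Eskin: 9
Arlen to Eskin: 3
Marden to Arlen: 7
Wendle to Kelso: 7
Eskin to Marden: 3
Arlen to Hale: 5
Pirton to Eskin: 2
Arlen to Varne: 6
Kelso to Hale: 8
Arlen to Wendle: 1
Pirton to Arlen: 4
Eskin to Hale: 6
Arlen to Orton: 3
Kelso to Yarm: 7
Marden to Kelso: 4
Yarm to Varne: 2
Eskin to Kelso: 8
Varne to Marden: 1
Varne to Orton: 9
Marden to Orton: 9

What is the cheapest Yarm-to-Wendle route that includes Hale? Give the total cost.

$18

Best Yarm to Hale: Yarm–Varne–Marden–Eskin–Hale costing 12
Shortest Hale→Wendle: Hale–Arlen–Wendle = 6
Total via Hale: 12 + 6 = $18.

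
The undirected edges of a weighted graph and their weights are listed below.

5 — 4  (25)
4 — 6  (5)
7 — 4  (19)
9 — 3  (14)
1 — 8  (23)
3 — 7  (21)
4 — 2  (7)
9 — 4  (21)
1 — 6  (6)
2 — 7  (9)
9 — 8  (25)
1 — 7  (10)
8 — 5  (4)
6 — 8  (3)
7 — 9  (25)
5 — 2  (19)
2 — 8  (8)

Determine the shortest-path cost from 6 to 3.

Candidate routes:
6–4–9–3: 5+21+14 = 40
6–1–7–3: 6+10+21 = 37
Cheapest is 6–1–7–3 at 37.

37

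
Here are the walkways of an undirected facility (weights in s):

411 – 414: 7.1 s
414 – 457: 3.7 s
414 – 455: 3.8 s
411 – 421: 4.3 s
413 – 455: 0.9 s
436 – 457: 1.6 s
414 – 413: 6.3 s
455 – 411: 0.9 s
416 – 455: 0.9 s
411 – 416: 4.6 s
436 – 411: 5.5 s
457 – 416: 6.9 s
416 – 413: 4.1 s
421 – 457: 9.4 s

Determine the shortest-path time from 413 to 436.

Running Dijkstra from 413:
413: 0
455: 0.9  (via 413)
411: 1.8  (via 455)
416: 1.8  (via 455)
414: 4.7  (via 455)
421: 6.1  (via 411)
436: 7.3  (via 411)
Shortest route: 413 → 455 → 411 → 436 = 7.3 s.

7.3 s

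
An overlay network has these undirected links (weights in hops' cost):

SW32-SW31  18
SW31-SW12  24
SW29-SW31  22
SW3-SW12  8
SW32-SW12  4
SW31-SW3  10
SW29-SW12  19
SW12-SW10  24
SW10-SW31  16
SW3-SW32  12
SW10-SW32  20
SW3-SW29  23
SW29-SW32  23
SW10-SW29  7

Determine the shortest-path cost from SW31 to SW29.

Running Dijkstra from SW31:
SW31: 0
SW3: 10  (via SW31)
SW10: 16  (via SW31)
SW12: 18  (via SW3)
SW32: 18  (via SW31)
SW29: 22  (via SW31)
Shortest route: SW31–SW29 = 22 hops' cost.

22 hops' cost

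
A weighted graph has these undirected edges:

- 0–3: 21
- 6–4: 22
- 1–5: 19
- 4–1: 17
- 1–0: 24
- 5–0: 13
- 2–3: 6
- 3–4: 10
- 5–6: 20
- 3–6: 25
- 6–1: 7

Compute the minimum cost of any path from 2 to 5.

Compare a few routes:
2–3–6–5: 6+25+20 = 51
2–3–0–5: 6+21+13 = 40
2–3–4–1–5: 6+10+17+19 = 52
Cheapest is 2–3–0–5 at 40.

40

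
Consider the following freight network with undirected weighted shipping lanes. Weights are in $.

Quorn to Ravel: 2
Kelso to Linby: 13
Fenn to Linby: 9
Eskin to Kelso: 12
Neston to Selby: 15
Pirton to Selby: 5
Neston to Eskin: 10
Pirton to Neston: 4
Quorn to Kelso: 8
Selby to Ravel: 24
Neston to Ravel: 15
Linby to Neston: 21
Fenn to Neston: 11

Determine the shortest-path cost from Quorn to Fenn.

$28

Enumerating some paths:
Quorn → Kelso → Linby → Fenn: 8+13+9 = 30
Quorn → Ravel → Selby → Pirton → Neston → Fenn: 2+24+5+4+11 = 46
Quorn → Ravel → Neston → Fenn: 2+15+11 = 28
Quorn → Kelso → Eskin → Neston → Fenn: 8+12+10+11 = 41
Cheapest is Quorn → Ravel → Neston → Fenn at $28.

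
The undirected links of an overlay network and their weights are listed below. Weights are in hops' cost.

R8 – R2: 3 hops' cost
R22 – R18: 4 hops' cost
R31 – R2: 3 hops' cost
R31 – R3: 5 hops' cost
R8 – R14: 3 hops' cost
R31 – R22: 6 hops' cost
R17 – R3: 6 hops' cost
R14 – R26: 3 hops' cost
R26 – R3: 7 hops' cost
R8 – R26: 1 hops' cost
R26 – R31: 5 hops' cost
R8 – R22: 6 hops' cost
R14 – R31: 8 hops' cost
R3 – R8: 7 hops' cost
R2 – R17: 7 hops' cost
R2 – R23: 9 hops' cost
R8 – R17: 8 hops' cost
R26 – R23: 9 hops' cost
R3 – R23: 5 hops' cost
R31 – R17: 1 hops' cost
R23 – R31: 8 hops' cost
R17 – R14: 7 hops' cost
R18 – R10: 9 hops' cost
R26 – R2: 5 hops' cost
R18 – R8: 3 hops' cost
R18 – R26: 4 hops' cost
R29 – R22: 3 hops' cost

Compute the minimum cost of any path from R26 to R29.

10 hops' cost

Compare a few routes:
R26 → R8 → R18 → R22 → R29: 1+3+4+3 = 11
R26 → R8 → R22 → R29: 1+6+3 = 10
The minimum is 10 hops' cost via R26 → R8 → R22 → R29.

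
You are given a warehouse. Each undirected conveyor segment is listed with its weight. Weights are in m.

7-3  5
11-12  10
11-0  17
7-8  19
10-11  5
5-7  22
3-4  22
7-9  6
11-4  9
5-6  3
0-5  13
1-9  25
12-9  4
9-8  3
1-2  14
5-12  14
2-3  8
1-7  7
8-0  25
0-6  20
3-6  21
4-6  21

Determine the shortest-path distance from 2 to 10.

38 m

Candidate routes:
2–3–7–9–12–11–10: 8+5+6+4+10+5 = 38
2–3–7–8–9–12–11–10: 8+5+19+3+4+10+5 = 54
2–3–4–11–10: 8+22+9+5 = 44
2–1–7–9–12–11–10: 14+7+6+4+10+5 = 46
Cheapest is 2–3–7–9–12–11–10 at 38 m.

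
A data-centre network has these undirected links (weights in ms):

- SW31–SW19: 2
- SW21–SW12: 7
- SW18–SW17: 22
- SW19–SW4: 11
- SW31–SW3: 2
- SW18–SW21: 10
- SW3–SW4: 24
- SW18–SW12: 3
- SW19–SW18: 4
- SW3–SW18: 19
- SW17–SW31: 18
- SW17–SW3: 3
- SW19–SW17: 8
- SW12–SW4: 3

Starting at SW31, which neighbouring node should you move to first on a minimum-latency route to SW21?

Candidate routes:
SW31 - SW19 - SW4 - SW12 - SW21: 2+11+3+7 = 23
SW31 - SW19 - SW18 - SW21: 2+4+10 = 16
SW31 - SW3 - SW17 - SW19 - SW18 - SW21: 2+3+8+4+10 = 27
The minimum is 16 ms via SW31 - SW19 - SW18 - SW21.
So from SW31 the first move is to SW19.

SW19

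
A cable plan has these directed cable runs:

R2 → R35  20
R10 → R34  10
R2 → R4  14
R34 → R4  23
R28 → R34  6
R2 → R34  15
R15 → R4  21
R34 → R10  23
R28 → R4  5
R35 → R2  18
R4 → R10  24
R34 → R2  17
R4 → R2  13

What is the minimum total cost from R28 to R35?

Compare a few routes:
R28 - R4 - R2 - R35: 5+13+20 = 38
R28 - R34 - R2 - R35: 6+17+20 = 43
The minimum is 38 via R28 - R4 - R2 - R35.

38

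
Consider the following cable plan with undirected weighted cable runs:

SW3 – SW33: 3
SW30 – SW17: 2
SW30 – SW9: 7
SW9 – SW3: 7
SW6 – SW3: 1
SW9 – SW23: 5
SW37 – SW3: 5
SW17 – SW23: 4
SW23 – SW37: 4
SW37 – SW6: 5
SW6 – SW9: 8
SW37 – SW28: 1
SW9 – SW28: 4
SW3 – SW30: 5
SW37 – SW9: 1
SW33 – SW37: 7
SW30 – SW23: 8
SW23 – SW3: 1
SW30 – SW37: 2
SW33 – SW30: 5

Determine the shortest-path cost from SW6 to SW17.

Compare a few routes:
SW6–SW3–SW23–SW17: 1+1+4 = 6
SW6–SW3–SW30–SW17: 1+5+2 = 8
Cheapest is SW6–SW3–SW23–SW17 at 6.

6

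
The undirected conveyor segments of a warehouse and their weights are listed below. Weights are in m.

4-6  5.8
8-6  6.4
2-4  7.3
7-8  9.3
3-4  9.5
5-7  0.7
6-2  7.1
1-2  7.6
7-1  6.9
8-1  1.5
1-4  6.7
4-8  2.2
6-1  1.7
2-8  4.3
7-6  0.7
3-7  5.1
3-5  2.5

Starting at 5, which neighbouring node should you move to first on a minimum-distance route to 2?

7

Enumerating some paths:
5 → 7 → 6 → 1 → 8 → 2: 0.7+0.7+1.7+1.5+4.3 = 8.9
5 → 7 → 6 → 2: 0.7+0.7+7.1 = 8.5
5 → 7 → 6 → 1 → 2: 0.7+0.7+1.7+7.6 = 10.7
Cheapest is 5 → 7 → 6 → 2 at 8.5 m.
So from 5 the first move is to 7.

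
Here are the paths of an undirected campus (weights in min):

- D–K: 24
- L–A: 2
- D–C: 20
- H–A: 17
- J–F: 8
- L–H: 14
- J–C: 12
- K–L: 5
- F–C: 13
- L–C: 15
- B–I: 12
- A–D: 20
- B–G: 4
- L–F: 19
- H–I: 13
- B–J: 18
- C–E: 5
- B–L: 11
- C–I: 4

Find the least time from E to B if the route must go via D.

58 min

Shortest E→D: E → C → D = 25
Shortest D→B: D → A → L → B = 33
Total via D: 25 + 33 = 58 min.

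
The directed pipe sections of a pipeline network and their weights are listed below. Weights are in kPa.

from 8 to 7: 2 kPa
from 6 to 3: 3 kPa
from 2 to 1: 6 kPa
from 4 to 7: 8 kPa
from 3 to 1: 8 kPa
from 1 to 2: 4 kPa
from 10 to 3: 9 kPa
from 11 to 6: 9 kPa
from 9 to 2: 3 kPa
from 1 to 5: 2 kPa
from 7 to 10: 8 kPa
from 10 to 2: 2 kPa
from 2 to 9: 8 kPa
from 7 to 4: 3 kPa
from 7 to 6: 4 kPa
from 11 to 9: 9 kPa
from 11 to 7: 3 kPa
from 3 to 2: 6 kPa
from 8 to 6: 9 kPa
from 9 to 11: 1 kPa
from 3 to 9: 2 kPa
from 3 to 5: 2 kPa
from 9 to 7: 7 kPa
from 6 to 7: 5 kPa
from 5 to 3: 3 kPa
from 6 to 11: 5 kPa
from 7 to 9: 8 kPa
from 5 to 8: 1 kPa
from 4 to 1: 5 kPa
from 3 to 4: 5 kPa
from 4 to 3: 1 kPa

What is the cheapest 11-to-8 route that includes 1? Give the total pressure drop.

14 kPa

Best 11 to 1: 11 → 7 → 4 → 1 costing 11
Best 1 to 8: 1 → 5 → 8 costing 3
Total via 1: 11 + 3 = 14 kPa.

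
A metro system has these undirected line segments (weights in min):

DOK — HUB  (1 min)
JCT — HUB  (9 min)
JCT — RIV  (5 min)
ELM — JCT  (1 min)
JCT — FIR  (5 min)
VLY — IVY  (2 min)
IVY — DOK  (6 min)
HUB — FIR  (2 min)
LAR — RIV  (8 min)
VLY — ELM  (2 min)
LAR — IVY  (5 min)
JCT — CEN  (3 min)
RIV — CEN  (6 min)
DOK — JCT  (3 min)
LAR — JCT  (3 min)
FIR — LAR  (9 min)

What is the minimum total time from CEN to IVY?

Settle nodes by increasing distance from CEN:
CEN: 0
JCT: 3  (via CEN)
ELM: 4  (via JCT)
DOK: 6  (via JCT)
VLY: 6  (via ELM)
RIV: 6  (via CEN)
LAR: 6  (via JCT)
HUB: 7  (via DOK)
FIR: 8  (via JCT)
IVY: 8  (via VLY)
Shortest route: CEN–JCT–ELM–VLY–IVY = 8 min.

8 min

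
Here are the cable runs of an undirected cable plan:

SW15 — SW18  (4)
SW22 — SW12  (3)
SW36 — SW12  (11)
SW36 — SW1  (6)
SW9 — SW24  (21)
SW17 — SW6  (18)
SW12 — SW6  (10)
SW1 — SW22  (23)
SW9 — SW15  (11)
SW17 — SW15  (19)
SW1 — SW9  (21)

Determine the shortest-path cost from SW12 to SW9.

Enumerating some paths:
SW12–SW22–SW1–SW9: 3+23+21 = 47
SW12–SW36–SW1–SW9: 11+6+21 = 38
Cheapest is SW12–SW36–SW1–SW9 at 38.

38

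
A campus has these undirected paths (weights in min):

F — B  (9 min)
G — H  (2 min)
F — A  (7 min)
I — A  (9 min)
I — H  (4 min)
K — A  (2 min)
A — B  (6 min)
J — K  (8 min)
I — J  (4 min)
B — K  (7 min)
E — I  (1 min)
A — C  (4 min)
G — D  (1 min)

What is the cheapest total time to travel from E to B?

Enumerating some paths:
E - I - J - K - A - B: 1+4+8+2+6 = 21
E - I - A - K - B: 1+9+2+7 = 19
E - I - A - B: 1+9+6 = 16
E - I - J - K - B: 1+4+8+7 = 20
Cheapest is E - I - A - B at 16 min.

16 min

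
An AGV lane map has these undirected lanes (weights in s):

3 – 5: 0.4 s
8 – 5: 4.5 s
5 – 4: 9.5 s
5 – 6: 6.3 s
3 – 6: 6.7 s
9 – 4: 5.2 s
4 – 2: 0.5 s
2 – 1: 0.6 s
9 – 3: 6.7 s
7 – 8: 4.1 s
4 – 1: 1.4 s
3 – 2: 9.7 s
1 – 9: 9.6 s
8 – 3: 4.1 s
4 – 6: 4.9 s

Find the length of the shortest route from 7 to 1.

Shortest distances from 7:
7: 0
8: 4.1  (via 7)
3: 8.2  (via 8)
5: 8.6  (via 8)
6: 14.9  (via 3)
9: 14.9  (via 3)
2: 17.9  (via 3)
4: 18.1  (via 5)
1: 18.5  (via 2)
Shortest route: 7 → 8 → 3 → 2 → 1 = 18.5 s.

18.5 s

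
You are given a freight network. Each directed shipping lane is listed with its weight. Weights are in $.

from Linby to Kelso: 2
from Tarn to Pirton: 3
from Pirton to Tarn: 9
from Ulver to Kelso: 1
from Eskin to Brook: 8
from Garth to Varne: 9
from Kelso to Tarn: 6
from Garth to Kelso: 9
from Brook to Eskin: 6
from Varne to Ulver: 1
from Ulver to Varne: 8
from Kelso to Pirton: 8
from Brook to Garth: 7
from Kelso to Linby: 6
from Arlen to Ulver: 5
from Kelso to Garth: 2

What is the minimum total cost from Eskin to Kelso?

Shortest distances from Eskin:
Eskin: 0
Brook: 8  (via Eskin)
Garth: 15  (via Brook)
Kelso: 24  (via Garth)
Shortest route: Eskin → Brook → Garth → Kelso = $24.

$24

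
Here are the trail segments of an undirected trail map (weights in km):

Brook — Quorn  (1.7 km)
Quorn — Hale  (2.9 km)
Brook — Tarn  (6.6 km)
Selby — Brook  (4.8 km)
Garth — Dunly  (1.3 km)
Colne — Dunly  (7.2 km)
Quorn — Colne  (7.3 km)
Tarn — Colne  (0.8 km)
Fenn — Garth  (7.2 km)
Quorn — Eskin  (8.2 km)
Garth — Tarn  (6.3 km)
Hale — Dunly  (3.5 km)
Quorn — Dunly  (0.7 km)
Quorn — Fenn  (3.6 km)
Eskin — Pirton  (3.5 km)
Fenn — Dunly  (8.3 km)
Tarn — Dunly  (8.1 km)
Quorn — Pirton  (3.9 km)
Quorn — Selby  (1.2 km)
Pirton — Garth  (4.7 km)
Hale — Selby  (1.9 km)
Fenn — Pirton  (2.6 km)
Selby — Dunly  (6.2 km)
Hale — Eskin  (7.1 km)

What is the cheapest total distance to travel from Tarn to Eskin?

Running Dijkstra from Tarn:
Tarn: 0
Colne: 0.8  (via Tarn)
Garth: 6.3  (via Tarn)
Brook: 6.6  (via Tarn)
Dunly: 7.6  (via Garth)
Quorn: 8.1  (via Colne)
Selby: 9.3  (via Quorn)
Hale: 11  (via Quorn)
Pirton: 11  (via Garth)
Fenn: 11.7  (via Quorn)
Eskin: 14.5  (via Pirton)
Shortest route: Tarn–Garth–Pirton–Eskin = 14.5 km.

14.5 km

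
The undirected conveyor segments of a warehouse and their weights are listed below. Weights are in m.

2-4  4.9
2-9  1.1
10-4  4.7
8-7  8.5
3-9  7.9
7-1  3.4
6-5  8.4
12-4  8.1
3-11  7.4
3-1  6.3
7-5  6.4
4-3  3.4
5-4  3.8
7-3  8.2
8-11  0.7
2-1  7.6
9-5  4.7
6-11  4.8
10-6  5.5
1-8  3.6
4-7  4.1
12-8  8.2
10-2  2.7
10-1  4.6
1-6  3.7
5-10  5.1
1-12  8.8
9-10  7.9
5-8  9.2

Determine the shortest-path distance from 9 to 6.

Candidate routes:
9 → 2 → 10 → 1 → 6: 1.1+2.7+4.6+3.7 = 12.1
9 → 2 → 10 → 6: 1.1+2.7+5.5 = 9.3
9 → 2 → 1 → 6: 1.1+7.6+3.7 = 12.4
Cheapest is 9 → 2 → 10 → 6 at 9.3 m.

9.3 m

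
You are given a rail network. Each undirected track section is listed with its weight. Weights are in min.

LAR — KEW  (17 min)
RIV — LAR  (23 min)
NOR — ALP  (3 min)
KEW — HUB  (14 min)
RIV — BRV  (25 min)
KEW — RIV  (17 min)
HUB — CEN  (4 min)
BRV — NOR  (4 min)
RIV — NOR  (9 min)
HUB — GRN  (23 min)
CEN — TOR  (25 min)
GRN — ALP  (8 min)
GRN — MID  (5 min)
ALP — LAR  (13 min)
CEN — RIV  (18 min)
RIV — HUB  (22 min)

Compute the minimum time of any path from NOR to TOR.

52 min

Candidate routes:
NOR–RIV–HUB–CEN–TOR: 9+22+4+25 = 60
NOR–RIV–CEN–TOR: 9+18+25 = 52
NOR–ALP–GRN–HUB–CEN–TOR: 3+8+23+4+25 = 63
The minimum is 52 min via NOR–RIV–CEN–TOR.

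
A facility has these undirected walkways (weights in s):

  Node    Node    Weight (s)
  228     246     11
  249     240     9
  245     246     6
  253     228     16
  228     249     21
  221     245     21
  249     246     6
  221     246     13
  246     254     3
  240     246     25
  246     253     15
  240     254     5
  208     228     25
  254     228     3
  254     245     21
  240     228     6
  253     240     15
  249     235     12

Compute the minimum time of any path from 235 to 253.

33 s

Compare a few routes:
235 → 249 → 240 → 253: 12+9+15 = 36
235 → 249 → 246 → 253: 12+6+15 = 33
The minimum is 33 s via 235 → 249 → 246 → 253.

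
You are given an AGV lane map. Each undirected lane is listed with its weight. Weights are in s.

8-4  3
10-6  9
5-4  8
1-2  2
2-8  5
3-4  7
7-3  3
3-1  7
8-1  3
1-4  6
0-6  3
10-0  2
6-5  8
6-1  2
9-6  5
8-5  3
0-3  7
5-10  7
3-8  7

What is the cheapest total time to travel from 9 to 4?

Candidate routes:
9 → 6 → 1 → 2 → 8 → 4: 5+2+2+5+3 = 17
9 → 6 → 1 → 4: 5+2+6 = 13
The minimum is 13 s via 9 → 6 → 1 → 4.

13 s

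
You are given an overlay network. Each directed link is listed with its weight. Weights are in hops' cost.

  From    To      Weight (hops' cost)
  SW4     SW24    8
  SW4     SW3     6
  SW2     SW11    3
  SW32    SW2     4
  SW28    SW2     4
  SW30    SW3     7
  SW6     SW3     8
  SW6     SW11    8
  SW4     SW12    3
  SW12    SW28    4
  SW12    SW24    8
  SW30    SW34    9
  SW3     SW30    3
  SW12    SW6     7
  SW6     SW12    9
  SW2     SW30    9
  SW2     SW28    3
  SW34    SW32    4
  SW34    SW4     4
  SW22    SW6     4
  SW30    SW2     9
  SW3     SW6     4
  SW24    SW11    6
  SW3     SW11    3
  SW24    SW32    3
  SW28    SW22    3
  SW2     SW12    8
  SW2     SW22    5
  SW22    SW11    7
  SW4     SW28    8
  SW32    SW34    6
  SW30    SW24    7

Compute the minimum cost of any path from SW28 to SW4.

26 hops' cost

Compare a few routes:
SW28 → SW2 → SW30 → SW34 → SW4: 4+9+9+4 = 26
SW28 → SW22 → SW6 → SW3 → SW30 → SW34 → SW4: 3+4+8+3+9+4 = 31
The minimum is 26 hops' cost via SW28 → SW2 → SW30 → SW34 → SW4.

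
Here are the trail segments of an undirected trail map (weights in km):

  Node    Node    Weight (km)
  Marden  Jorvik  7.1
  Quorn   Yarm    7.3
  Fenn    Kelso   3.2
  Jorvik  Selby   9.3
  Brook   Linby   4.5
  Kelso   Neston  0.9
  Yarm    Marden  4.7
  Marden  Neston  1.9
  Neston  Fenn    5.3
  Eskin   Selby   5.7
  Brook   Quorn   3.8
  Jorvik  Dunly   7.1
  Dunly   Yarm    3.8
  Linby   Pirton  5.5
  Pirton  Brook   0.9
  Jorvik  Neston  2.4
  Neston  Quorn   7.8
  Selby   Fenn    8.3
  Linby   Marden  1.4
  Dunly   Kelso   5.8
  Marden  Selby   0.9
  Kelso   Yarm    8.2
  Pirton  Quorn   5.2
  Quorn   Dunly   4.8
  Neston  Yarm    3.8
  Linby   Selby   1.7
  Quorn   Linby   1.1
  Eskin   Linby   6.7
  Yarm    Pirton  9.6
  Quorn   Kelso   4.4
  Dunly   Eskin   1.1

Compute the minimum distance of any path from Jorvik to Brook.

Candidate routes:
Jorvik - Neston - Marden - Linby - Quorn - Brook: 2.4+1.9+1.4+1.1+3.8 = 10.6
Jorvik - Neston - Marden - Linby - Brook: 2.4+1.9+1.4+4.5 = 10.2
Cheapest is Jorvik - Neston - Marden - Linby - Brook at 10.2 km.

10.2 km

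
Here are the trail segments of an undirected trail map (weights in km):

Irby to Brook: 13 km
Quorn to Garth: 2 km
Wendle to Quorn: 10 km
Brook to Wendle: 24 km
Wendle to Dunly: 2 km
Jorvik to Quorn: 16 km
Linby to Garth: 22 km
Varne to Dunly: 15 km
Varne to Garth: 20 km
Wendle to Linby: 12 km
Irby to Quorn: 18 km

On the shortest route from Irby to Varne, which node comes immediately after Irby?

Enumerating some paths:
Irby - Quorn - Wendle - Dunly - Varne: 18+10+2+15 = 45
Irby - Quorn - Garth - Varne: 18+2+20 = 40
The minimum is 40 km via Irby - Quorn - Garth - Varne.
So from Irby the first move is to Quorn.

Quorn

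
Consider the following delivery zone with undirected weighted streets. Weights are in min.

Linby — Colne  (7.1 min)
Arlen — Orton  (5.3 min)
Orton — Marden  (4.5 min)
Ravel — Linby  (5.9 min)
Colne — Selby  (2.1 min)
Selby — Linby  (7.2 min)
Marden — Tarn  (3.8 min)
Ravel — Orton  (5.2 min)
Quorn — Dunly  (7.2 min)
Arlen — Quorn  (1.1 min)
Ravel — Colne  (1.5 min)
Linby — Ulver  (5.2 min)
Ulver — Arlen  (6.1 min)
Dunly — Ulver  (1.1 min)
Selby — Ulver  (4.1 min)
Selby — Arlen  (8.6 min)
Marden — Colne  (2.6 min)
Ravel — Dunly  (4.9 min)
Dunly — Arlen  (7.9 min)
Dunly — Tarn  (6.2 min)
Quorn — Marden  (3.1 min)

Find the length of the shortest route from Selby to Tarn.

Shortest distances from Selby:
Selby: 0
Colne: 2.1  (via Selby)
Ravel: 3.6  (via Colne)
Ulver: 4.1  (via Selby)
Marden: 4.7  (via Colne)
Dunly: 5.2  (via Ulver)
Linby: 7.2  (via Selby)
Quorn: 7.8  (via Marden)
Tarn: 8.5  (via Marden)
Shortest route: Selby → Colne → Marden → Tarn = 8.5 min.

8.5 min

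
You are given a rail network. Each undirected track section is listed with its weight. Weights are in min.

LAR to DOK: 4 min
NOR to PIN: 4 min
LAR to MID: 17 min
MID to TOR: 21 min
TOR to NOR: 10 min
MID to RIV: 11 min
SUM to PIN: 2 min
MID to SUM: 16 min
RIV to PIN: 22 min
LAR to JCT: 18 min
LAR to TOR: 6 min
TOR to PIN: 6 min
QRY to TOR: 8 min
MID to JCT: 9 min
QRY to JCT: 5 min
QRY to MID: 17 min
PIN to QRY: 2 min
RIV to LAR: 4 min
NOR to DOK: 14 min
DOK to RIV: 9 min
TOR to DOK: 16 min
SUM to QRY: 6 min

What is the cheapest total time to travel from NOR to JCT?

Candidate routes:
NOR–PIN–QRY–JCT: 4+2+5 = 11
NOR–PIN–SUM–QRY–JCT: 4+2+6+5 = 17
NOR–TOR–PIN–QRY–JCT: 10+6+2+5 = 23
NOR–TOR–QRY–JCT: 10+8+5 = 23
Cheapest is NOR–PIN–QRY–JCT at 11 min.

11 min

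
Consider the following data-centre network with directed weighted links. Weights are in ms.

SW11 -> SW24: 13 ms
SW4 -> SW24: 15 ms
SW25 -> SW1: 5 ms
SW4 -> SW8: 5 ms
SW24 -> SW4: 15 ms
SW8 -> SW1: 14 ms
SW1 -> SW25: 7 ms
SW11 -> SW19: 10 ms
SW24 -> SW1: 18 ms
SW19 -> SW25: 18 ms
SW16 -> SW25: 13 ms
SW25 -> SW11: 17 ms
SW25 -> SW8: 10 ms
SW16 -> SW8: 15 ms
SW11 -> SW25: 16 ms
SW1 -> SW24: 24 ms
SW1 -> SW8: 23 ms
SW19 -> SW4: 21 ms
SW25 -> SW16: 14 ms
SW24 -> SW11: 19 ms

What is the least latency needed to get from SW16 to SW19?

Shortest distances from SW16:
SW16: 0
SW25: 13  (via SW16)
SW8: 15  (via SW16)
SW1: 18  (via SW25)
SW11: 30  (via SW25)
SW19: 40  (via SW11)
Shortest route: SW16 → SW25 → SW11 → SW19 = 40 ms.

40 ms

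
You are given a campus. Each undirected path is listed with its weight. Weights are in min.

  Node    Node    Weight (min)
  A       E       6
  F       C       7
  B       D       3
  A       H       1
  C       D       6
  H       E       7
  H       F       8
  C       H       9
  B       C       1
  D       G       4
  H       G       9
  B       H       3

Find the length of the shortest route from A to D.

Running Dijkstra from A:
A: 0
H: 1  (via A)
B: 4  (via H)
C: 5  (via B)
E: 6  (via A)
D: 7  (via B)
Shortest route: A → H → B → D = 7 min.

7 min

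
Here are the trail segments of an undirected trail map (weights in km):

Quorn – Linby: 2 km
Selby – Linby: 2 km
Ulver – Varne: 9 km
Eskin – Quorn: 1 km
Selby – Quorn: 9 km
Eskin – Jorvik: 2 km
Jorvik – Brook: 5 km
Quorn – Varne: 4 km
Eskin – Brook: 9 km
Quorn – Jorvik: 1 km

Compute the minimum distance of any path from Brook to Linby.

Shortest distances from Brook:
Brook: 0
Jorvik: 5  (via Brook)
Quorn: 6  (via Jorvik)
Eskin: 7  (via Jorvik)
Linby: 8  (via Quorn)
Shortest route: Brook–Jorvik–Quorn–Linby = 8 km.

8 km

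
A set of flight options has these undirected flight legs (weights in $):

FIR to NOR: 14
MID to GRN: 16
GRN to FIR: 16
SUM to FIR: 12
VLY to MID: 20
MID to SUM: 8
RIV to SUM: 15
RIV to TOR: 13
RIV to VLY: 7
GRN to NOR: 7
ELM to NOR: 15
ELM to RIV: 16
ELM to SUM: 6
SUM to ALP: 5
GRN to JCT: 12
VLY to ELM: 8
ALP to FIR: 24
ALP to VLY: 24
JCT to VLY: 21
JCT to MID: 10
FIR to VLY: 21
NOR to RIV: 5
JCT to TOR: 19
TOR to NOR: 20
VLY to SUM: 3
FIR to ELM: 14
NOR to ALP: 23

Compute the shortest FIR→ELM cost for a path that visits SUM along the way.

Best FIR to SUM: FIR–SUM costing 12
Best SUM to ELM: SUM–ELM costing 6
Total via SUM: 12 + 6 = $18.

$18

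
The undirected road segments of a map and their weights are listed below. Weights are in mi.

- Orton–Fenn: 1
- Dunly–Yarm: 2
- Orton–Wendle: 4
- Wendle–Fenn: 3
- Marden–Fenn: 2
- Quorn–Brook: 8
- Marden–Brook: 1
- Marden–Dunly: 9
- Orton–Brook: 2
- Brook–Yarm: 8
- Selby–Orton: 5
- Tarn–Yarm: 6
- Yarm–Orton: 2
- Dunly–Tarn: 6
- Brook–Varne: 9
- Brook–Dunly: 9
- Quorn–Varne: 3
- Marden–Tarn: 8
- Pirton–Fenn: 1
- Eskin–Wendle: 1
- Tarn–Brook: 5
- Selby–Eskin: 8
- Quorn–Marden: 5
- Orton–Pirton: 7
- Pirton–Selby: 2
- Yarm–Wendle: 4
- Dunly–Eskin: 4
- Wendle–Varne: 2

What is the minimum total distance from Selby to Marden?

Enumerating some paths:
Selby - Orton - Brook - Marden: 5+2+1 = 8
Selby - Pirton - Fenn - Marden: 2+1+2 = 5
Selby - Orton - Fenn - Marden: 5+1+2 = 8
Selby - Pirton - Fenn - Orton - Brook - Marden: 2+1+1+2+1 = 7
Cheapest is Selby - Pirton - Fenn - Marden at 5 mi.

5 mi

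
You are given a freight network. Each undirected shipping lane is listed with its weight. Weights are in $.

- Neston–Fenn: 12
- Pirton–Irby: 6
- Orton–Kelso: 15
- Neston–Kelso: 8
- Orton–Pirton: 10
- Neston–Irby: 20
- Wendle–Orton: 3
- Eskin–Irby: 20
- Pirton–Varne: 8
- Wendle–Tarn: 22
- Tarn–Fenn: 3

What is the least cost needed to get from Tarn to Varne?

$43

Shortest distances from Tarn:
Tarn: 0
Fenn: 3  (via Tarn)
Neston: 15  (via Fenn)
Wendle: 22  (via Tarn)
Kelso: 23  (via Neston)
Orton: 25  (via Wendle)
Pirton: 35  (via Orton)
Irby: 35  (via Neston)
Varne: 43  (via Pirton)
Shortest route: Tarn–Wendle–Orton–Pirton–Varne = $43.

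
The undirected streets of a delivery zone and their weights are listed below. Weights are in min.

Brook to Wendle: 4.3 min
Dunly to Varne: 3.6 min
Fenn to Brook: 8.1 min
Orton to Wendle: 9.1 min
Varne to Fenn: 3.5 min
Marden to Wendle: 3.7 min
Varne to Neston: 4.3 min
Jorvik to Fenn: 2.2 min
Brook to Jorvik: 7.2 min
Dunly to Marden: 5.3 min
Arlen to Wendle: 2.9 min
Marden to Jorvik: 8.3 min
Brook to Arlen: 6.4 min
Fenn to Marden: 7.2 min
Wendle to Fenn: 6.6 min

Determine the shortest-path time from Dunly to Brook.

13.3 min

Settle nodes by increasing distance from Dunly:
Dunly: 0
Varne: 3.6  (via Dunly)
Marden: 5.3  (via Dunly)
Fenn: 7.1  (via Varne)
Neston: 7.9  (via Varne)
Wendle: 9  (via Marden)
Jorvik: 9.3  (via Fenn)
Arlen: 11.9  (via Wendle)
Brook: 13.3  (via Wendle)
Shortest route: Dunly → Marden → Wendle → Brook = 13.3 min.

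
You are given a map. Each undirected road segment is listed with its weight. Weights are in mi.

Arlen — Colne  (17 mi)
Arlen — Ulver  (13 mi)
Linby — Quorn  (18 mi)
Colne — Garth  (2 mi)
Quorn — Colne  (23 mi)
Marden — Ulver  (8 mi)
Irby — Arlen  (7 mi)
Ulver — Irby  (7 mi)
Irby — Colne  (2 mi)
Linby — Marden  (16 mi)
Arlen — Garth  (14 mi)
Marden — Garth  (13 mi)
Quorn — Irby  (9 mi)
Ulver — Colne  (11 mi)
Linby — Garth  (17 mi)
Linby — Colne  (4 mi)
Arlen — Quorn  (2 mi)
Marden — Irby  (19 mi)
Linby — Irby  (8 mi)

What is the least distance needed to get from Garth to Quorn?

13 mi

Running Dijkstra from Garth:
Garth: 0
Colne: 2  (via Garth)
Irby: 4  (via Colne)
Linby: 6  (via Colne)
Arlen: 11  (via Irby)
Ulver: 11  (via Irby)
Marden: 13  (via Garth)
Quorn: 13  (via Irby)
Shortest route: Garth → Colne → Irby → Quorn = 13 mi.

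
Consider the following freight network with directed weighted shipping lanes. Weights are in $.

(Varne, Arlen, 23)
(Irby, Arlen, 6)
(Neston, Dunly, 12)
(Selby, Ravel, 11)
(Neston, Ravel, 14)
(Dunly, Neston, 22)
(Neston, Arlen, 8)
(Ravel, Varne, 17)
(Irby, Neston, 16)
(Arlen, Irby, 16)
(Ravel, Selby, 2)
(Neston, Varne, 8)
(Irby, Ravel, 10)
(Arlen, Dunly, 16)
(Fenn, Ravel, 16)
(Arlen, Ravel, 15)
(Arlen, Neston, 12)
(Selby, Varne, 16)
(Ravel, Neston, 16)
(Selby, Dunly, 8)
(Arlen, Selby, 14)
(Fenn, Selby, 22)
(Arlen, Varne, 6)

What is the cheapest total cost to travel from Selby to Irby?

Running Dijkstra from Selby:
Selby: 0
Dunly: 8  (via Selby)
Ravel: 11  (via Selby)
Varne: 16  (via Selby)
Neston: 27  (via Ravel)
Arlen: 35  (via Neston)
Irby: 51  (via Arlen)
Shortest route: Selby–Ravel–Neston–Arlen–Irby = $51.

$51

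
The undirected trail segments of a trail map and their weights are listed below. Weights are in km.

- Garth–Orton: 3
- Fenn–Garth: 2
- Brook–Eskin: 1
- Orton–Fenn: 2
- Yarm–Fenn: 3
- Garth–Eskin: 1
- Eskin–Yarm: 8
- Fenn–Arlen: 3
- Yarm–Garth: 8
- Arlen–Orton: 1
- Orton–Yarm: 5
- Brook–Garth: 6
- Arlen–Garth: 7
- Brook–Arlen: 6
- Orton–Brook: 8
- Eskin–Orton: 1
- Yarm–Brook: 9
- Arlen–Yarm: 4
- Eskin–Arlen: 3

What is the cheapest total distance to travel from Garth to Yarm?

5 km

Compare a few routes:
Garth–Eskin–Orton–Arlen–Yarm: 1+1+1+4 = 7
Garth–Eskin–Orton–Yarm: 1+1+5 = 7
Garth–Eskin–Orton–Fenn–Yarm: 1+1+2+3 = 7
Garth–Fenn–Yarm: 2+3 = 5
Cheapest is Garth–Fenn–Yarm at 5 km.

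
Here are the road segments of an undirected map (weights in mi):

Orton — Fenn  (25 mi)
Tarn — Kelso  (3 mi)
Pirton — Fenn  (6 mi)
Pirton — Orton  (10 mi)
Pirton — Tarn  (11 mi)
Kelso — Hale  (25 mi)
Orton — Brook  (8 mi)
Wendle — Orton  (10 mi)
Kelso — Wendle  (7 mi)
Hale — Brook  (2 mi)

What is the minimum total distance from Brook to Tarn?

Settle nodes by increasing distance from Brook:
Brook: 0
Hale: 2  (via Brook)
Orton: 8  (via Brook)
Pirton: 18  (via Orton)
Wendle: 18  (via Orton)
Fenn: 24  (via Pirton)
Kelso: 25  (via Wendle)
Tarn: 28  (via Kelso)
Shortest route: Brook → Orton → Wendle → Kelso → Tarn = 28 mi.

28 mi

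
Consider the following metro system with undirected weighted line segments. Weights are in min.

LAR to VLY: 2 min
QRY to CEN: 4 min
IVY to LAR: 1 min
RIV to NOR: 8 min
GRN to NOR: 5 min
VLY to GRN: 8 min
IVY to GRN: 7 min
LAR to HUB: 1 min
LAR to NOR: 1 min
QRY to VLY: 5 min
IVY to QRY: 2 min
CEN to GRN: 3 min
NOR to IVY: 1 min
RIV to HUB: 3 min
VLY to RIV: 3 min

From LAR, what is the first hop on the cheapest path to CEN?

IVY

Enumerating some paths:
LAR → NOR → IVY → QRY → CEN: 1+1+2+4 = 8
LAR → NOR → GRN → CEN: 1+5+3 = 9
LAR → IVY → QRY → CEN: 1+2+4 = 7
The minimum is 7 min via LAR → IVY → QRY → CEN.
So from LAR the first move is to IVY.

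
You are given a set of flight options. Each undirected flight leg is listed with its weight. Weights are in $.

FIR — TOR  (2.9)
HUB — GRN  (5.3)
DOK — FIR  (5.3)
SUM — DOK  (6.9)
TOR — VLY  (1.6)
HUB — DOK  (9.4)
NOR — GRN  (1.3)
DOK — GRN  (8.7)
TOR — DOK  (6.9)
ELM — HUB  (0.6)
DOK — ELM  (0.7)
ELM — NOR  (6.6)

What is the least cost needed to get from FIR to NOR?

Enumerating some paths:
FIR–DOK–ELM–NOR: 5.3+0.7+6.6 = 12.6
FIR–DOK–ELM–HUB–GRN–NOR: 5.3+0.7+0.6+5.3+1.3 = 13.2
The minimum is $12.6 via FIR–DOK–ELM–NOR.

$12.6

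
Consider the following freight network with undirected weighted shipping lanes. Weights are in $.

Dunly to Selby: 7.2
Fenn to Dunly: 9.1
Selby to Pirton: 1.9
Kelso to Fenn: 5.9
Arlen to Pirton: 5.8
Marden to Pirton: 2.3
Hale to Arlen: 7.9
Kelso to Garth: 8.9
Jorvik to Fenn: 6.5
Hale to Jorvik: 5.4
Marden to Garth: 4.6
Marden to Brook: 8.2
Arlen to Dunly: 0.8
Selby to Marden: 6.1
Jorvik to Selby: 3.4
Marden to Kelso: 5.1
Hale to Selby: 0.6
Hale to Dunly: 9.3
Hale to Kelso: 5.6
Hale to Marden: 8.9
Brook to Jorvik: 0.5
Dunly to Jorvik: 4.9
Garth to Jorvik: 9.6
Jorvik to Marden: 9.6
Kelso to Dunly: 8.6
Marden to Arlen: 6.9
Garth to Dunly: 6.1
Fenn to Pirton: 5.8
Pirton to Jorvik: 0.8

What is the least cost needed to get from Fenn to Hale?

$8.3

Compare a few routes:
Fenn - Pirton - Selby - Hale: 5.8+1.9+0.6 = 8.3
Fenn - Pirton - Jorvik - Selby - Hale: 5.8+0.8+3.4+0.6 = 10.6
Fenn - Jorvik - Selby - Hale: 6.5+3.4+0.6 = 10.5
Fenn - Jorvik - Pirton - Selby - Hale: 6.5+0.8+1.9+0.6 = 9.8
Cheapest is Fenn - Pirton - Selby - Hale at $8.3.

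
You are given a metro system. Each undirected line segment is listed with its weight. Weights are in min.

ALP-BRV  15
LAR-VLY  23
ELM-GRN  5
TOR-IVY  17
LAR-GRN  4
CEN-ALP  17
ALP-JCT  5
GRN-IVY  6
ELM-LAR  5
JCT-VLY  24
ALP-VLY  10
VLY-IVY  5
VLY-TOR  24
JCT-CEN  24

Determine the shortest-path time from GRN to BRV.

36 min

Shortest distances from GRN:
GRN: 0
LAR: 4  (via GRN)
ELM: 5  (via GRN)
IVY: 6  (via GRN)
VLY: 11  (via IVY)
ALP: 21  (via VLY)
TOR: 23  (via IVY)
JCT: 26  (via ALP)
BRV: 36  (via ALP)
Shortest route: GRN → IVY → VLY → ALP → BRV = 36 min.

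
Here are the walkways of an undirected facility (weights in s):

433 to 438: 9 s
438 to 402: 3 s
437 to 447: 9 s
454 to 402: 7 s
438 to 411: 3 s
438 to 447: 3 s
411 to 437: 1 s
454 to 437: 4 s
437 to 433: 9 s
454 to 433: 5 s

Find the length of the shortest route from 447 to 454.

11 s

Running Dijkstra from 447:
447: 0
438: 3  (via 447)
402: 6  (via 438)
411: 6  (via 438)
437: 7  (via 411)
454: 11  (via 437)
Shortest route: 447–438–411–437–454 = 11 s.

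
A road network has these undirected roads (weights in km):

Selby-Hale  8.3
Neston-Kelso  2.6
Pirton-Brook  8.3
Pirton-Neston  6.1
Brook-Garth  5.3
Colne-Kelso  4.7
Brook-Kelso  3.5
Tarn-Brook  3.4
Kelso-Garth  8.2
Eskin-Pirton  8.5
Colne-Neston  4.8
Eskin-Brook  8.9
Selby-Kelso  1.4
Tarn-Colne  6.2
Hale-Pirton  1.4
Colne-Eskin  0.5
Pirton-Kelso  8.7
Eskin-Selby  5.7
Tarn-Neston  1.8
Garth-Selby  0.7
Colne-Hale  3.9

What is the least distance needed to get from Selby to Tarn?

5.8 km

Running Dijkstra from Selby:
Selby: 0
Garth: 0.7  (via Selby)
Kelso: 1.4  (via Selby)
Neston: 4  (via Kelso)
Brook: 4.9  (via Kelso)
Eskin: 5.7  (via Selby)
Tarn: 5.8  (via Neston)
Shortest route: Selby–Kelso–Neston–Tarn = 5.8 km.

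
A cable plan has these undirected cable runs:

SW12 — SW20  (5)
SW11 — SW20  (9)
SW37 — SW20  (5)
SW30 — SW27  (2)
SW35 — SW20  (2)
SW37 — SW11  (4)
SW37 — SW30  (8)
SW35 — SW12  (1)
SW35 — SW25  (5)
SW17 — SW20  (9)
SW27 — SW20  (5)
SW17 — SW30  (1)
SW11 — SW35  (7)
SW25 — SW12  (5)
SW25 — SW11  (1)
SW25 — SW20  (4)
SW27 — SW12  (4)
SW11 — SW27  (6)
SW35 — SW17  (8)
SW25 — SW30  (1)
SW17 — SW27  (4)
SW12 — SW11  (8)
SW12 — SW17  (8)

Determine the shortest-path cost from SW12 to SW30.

Shortest distances from SW12:
SW12: 0
SW35: 1  (via SW12)
SW20: 3  (via SW35)
SW27: 4  (via SW12)
SW25: 5  (via SW12)
SW30: 6  (via SW27)
Shortest route: SW12 → SW27 → SW30 = 6.

6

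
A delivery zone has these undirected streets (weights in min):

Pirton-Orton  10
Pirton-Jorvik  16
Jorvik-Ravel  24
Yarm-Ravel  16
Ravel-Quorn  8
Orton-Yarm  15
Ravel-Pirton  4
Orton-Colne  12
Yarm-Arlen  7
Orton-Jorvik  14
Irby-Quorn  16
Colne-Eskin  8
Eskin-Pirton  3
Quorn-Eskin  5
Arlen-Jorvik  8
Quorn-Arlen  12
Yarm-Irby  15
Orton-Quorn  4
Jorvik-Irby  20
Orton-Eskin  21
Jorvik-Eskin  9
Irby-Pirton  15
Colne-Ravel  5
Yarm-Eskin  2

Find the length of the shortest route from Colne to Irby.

Running Dijkstra from Colne:
Colne: 0
Ravel: 5  (via Colne)
Eskin: 8  (via Colne)
Pirton: 9  (via Ravel)
Yarm: 10  (via Eskin)
Orton: 12  (via Colne)
Quorn: 13  (via Ravel)
Arlen: 17  (via Yarm)
Jorvik: 17  (via Eskin)
Irby: 24  (via Pirton)
Shortest route: Colne–Ravel–Pirton–Irby = 24 min.

24 min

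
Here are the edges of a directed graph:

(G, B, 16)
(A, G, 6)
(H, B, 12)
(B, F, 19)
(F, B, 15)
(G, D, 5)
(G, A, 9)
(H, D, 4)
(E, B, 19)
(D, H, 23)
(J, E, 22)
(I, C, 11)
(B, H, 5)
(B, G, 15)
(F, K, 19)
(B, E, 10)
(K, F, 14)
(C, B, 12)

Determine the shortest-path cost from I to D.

32

Compare a few routes:
I → C → B → G → D: 11+12+15+5 = 43
I → C → B → H → D: 11+12+5+4 = 32
The minimum is 32 via I → C → B → H → D.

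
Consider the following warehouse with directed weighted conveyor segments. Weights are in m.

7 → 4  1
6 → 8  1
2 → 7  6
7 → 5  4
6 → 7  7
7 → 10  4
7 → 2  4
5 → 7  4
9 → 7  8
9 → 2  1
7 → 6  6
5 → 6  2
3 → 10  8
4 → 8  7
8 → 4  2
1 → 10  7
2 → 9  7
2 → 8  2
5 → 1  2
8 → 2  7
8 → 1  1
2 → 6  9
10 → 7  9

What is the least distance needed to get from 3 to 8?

Compare a few routes:
3–10–7–2–8: 8+9+4+2 = 23
3–10–7–6–8: 8+9+6+1 = 24
The minimum is 23 m via 3–10–7–2–8.

23 m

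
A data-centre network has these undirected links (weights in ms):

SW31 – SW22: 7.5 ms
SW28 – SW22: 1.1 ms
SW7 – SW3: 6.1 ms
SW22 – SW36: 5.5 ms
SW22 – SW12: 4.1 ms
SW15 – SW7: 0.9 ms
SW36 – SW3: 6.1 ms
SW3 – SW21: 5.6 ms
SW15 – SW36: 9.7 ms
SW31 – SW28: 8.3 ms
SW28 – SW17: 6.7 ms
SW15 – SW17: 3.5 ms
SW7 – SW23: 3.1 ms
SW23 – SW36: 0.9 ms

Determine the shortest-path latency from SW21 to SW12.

21.3 ms

Running Dijkstra from SW21:
SW21: 0
SW3: 5.6  (via SW21)
SW36: 11.7  (via SW3)
SW7: 11.7  (via SW3)
SW23: 12.6  (via SW36)
SW15: 12.6  (via SW7)
SW17: 16.1  (via SW15)
SW22: 17.2  (via SW36)
SW28: 18.3  (via SW22)
SW12: 21.3  (via SW22)
Shortest route: SW21 → SW3 → SW36 → SW22 → SW12 = 21.3 ms.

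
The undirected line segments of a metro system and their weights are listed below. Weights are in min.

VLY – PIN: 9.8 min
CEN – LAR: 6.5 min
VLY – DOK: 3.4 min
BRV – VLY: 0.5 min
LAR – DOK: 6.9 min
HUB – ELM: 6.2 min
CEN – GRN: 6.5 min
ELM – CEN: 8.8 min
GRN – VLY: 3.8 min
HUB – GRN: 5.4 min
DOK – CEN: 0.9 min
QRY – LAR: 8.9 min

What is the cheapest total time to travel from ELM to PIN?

Compare a few routes:
ELM → HUB → GRN → VLY → PIN: 6.2+5.4+3.8+9.8 = 25.2
ELM → CEN → DOK → VLY → PIN: 8.8+0.9+3.4+9.8 = 22.9
Cheapest is ELM → CEN → DOK → VLY → PIN at 22.9 min.

22.9 min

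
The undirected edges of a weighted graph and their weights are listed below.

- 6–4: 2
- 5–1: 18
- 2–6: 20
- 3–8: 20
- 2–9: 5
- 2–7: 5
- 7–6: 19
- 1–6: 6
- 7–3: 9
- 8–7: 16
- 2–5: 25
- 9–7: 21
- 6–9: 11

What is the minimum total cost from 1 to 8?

Compare a few routes:
1 → 6 → 7 → 8: 6+19+16 = 41
1 → 6 → 9 → 2 → 7 → 8: 6+11+5+5+16 = 43
The minimum is 41 via 1 → 6 → 7 → 8.

41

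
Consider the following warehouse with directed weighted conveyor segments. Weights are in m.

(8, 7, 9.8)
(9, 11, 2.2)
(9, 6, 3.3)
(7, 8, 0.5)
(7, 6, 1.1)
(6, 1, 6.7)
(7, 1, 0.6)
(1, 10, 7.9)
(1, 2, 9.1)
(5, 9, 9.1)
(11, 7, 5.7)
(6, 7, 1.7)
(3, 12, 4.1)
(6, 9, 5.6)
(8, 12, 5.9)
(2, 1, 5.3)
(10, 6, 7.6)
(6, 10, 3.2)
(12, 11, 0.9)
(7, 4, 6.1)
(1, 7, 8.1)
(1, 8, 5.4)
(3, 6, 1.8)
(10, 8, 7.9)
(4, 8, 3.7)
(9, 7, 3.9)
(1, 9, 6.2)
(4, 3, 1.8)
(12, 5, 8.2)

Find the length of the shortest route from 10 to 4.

15.4 m

Candidate routes:
10 - 6 - 7 - 4: 7.6+1.7+6.1 = 15.4
10 - 6 - 9 - 7 - 4: 7.6+5.6+3.9+6.1 = 23.2
The minimum is 15.4 m via 10 - 6 - 7 - 4.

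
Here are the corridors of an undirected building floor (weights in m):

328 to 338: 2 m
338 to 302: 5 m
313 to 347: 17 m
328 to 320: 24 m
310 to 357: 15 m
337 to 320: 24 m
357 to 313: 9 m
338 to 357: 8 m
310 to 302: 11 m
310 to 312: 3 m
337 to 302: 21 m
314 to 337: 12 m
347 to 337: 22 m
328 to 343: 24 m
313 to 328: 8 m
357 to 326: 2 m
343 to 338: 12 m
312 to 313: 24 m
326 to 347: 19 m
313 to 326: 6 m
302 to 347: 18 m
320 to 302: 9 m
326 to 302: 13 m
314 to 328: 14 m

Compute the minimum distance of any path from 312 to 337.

Compare a few routes:
312 → 310 → 302 → 320 → 337: 3+11+9+24 = 47
312 → 310 → 302 → 337: 3+11+21 = 35
Cheapest is 312 → 310 → 302 → 337 at 35 m.

35 m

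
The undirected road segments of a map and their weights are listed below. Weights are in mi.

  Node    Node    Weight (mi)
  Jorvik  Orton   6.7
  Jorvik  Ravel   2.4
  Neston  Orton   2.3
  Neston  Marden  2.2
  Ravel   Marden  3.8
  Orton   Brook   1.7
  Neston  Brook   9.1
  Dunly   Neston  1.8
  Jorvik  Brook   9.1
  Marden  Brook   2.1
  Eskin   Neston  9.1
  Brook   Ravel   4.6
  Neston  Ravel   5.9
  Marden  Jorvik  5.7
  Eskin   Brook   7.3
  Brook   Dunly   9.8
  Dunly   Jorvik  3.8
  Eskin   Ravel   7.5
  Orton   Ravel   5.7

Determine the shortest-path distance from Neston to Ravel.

Enumerating some paths:
Neston → Marden → Ravel: 2.2+3.8 = 6
Neston → Ravel: 5.9 = 5.9
Neston → Orton → Ravel: 2.3+5.7 = 8
The minimum is 5.9 mi via Neston → Ravel.

5.9 mi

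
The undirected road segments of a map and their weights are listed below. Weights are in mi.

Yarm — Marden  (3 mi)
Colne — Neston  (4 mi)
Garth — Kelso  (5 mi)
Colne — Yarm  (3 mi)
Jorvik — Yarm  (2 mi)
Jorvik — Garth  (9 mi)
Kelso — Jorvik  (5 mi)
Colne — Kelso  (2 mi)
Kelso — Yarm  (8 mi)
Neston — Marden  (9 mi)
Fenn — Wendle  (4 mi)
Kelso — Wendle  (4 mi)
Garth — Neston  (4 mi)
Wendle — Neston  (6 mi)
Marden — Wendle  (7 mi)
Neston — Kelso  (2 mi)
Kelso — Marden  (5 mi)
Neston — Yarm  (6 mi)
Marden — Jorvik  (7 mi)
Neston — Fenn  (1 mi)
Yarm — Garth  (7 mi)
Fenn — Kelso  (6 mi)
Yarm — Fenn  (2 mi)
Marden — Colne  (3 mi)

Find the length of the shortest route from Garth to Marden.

Settle nodes by increasing distance from Garth:
Garth: 0
Neston: 4  (via Garth)
Kelso: 5  (via Garth)
Fenn: 5  (via Neston)
Colne: 7  (via Kelso)
Yarm: 7  (via Garth)
Jorvik: 9  (via Garth)
Wendle: 9  (via Kelso)
Marden: 10  (via Kelso)
Shortest route: Garth → Kelso → Marden = 10 mi.

10 mi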